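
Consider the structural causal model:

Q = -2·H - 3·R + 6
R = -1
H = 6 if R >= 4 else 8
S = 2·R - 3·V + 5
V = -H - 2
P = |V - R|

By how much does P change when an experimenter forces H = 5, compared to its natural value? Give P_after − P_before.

-3

Under do(H=5), the mechanism H = 6 if R >= 4 else 8 is discarded; H is fixed at 5.
V = -H - 2  [with H=5]  = -7
P = |V - R|  [with V=-7, R=-1]  = 6
Without intervention: H = 6 if R >= 4 else 8  [with R=-1]  = 8; V = -H - 2  [with H=8]  = -10; P = |V - R|  [with V=-10, R=-1]  = 9.
Change = 6 − 9 = -3.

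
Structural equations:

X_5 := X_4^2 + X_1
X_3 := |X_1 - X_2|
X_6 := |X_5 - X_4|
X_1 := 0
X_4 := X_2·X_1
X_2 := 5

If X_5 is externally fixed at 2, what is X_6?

The intervention breaks the incoming arrows to X_5: X_5 := X_4^2 + X_1 no longer applies, and X_5 = 2.
X_4 = X_2·X_1  [with X_2=5, X_1=0]  = 0
X_6 = |X_5 - X_4|  [with X_5=2, X_4=0]  = 2

2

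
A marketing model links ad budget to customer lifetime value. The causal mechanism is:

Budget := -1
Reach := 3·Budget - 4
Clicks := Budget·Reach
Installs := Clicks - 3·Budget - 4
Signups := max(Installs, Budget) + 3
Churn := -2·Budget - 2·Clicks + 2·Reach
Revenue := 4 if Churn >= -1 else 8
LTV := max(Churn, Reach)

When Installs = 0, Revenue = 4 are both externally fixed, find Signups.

3

Setting Installs = 0, Revenue = 4 by intervention discards those variables' equations.
Signups = max(Installs, Budget) + 3  [with Installs=0, Budget=-1]  = 3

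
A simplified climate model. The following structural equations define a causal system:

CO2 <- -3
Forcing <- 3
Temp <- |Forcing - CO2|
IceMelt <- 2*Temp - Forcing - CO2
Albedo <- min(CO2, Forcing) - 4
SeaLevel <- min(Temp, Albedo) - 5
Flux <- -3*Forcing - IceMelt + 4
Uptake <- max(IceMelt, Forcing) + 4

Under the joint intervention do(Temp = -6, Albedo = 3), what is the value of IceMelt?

The joint intervention fixes Temp = -6, Albedo = 3, removing each variable's own equation.
IceMelt = 2*Temp - Forcing - CO2  [with Temp=-6, Forcing=3, CO2=-3]  = -12

-12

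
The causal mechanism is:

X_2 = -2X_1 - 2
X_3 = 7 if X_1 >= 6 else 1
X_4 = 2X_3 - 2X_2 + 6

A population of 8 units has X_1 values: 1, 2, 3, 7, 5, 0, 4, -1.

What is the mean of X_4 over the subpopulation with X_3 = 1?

20

Conditioning on X_3=1 selects the 7 unit(s) with X_1 ∈ {1, 2, 3, 5, 0, 4, -1}. Their X_4 values: 16, 20, 24, 32, 12, 28, 8. Mean = 20.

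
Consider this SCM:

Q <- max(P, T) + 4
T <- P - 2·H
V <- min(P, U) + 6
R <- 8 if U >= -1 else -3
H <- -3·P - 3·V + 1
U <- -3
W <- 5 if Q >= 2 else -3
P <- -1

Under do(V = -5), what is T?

do(V=-5) replaces the equation V <- min(P, U) + 6 with the constant V = -5.
H = -3·P - 3·V + 1  [with P=-1, V=-5]  = 19
T = P - 2·H  [with P=-1, H=19]  = -39

-39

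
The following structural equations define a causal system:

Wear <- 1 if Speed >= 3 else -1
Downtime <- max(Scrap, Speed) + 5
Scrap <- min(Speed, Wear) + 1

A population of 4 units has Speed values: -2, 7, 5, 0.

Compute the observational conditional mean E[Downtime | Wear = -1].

Observing Wear=-1 restricts to units where Wear's equation naturally yields -1: Speed ∈ {-2, 0}. In that subpopulation Downtime = 4, 5, mean 4.5.

4.5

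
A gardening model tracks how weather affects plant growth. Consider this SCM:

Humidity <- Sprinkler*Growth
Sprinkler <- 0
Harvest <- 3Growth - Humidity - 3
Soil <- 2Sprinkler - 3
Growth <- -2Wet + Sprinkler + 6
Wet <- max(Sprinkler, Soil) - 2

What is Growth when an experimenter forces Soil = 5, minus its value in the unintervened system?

Under do(Soil=5), the mechanism Soil <- 2Sprinkler - 3 is discarded; Soil is fixed at 5.
Wet = max(Sprinkler, Soil) - 2  [with Sprinkler=0, Soil=5]  = 3
Growth = -2Wet + Sprinkler + 6  [with Wet=3, Sprinkler=0]  = 0
Without intervention: Soil = 2Sprinkler - 3  [with Sprinkler=0]  = -3; Wet = max(Sprinkler, Soil) - 2  [with Sprinkler=0, Soil=-3]  = -2; Growth = -2Wet + Sprinkler + 6  [with Wet=-2, Sprinkler=0]  = 10.
Change = 0 − 10 = -10.

-10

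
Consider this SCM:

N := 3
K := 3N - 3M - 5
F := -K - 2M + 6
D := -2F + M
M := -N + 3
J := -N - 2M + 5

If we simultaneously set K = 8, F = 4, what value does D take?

-8

Setting K = 8, F = 4 by intervention discards those variables' equations.
M = -N + 3  [with N=3]  = 0
D = -2F + M  [with F=4, M=0]  = -8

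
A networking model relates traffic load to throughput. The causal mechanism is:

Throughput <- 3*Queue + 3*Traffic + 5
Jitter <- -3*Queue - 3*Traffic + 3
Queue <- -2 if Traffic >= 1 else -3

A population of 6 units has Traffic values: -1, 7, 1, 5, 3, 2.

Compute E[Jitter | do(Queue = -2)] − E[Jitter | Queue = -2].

The intervention sets Queue=-2 in all 6 units regardless of Traffic. Recomputing Jitter per unit gives 12, -12, 6, -6, 0, 3; average 0.5.
Observing Queue=-2 restricts to units where Queue's equation naturally yields -2: Traffic ∈ {7, 1, 5, 3, 2}. In that subpopulation Jitter = -12, 6, -6, 0, 3, mean -1.8.
Difference = 0.5 − (-1.8) = 2.3.

2.3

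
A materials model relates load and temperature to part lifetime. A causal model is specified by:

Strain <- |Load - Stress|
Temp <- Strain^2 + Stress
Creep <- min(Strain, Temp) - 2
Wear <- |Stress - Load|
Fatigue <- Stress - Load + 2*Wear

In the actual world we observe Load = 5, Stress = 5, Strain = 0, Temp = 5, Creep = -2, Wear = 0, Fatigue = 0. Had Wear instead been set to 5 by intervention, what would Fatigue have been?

10

Intervening sets Wear = 5 and removes its equation (Wear <- |Stress - Load|).
Fatigue = Stress - Load + 2*Wear  [with Stress=5, Load=5, Wear=5]  = 10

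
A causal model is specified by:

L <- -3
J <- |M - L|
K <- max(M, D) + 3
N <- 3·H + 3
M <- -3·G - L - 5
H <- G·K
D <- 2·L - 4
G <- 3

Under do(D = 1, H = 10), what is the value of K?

Setting D = 1, H = 10 by intervention discards those variables' equations.
M = -3·G - L - 5  [with G=3, L=-3]  = -11
K = max(M, D) + 3  [with M=-11, D=1]  = 4

4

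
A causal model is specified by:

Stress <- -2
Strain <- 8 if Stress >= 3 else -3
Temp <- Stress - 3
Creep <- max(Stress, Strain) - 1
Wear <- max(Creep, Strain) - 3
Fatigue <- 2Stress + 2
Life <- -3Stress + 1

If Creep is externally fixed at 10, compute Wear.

7

Intervening sets Creep = 10 and removes its equation (Creep <- max(Stress, Strain) - 1).
Strain = 8 if Stress >= 3 else -3  [with Stress=-2]  = -3
Wear = max(Creep, Strain) - 3  [with Creep=10, Strain=-3]  = 7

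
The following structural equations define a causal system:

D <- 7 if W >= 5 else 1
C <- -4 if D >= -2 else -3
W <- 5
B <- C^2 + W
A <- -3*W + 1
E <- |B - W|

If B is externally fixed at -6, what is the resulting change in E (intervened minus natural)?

The intervention breaks the incoming arrows to B: B <- C^2 + W no longer applies, and B = -6.
E = |B - W|  [with B=-6, W=5]  = 11
Without intervention: D = 7 if W >= 5 else 1  [with W=5]  = 7; C = -4 if D >= -2 else -3  [with D=7]  = -4; B = C^2 + W  [with C=-4, W=5]  = 21; E = |B - W|  [with B=21, W=5]  = 16.
Change = 11 − 16 = -5.

-5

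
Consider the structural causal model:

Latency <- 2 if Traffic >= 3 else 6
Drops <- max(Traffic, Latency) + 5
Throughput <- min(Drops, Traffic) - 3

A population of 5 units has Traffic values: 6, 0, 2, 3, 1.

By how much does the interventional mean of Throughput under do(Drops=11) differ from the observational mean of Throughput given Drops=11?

0.15

The intervention sets Drops=11 in all 5 units regardless of Traffic. Recomputing Throughput per unit gives 3, -3, -1, 0, -2; average -0.6.
E[Throughput|Drops=11] averages over only the 4 units with Drops=11 (Traffic = 6, 0, 2, 1): Throughput = 3, -3, -1, -2, mean -0.75.
Difference = -0.6 − (-0.75) = 0.15.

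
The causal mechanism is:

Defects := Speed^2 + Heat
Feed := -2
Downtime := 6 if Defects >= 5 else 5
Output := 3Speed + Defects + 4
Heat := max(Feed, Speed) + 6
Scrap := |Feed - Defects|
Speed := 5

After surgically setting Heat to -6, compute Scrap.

21

do(Heat=-6) replaces the equation Heat := max(Feed, Speed) + 6 with the constant Heat = -6.
Defects = Speed^2 + Heat  [with Speed=5, Heat=-6]  = 19
Scrap = |Feed - Defects|  [with Feed=-2, Defects=19]  = 21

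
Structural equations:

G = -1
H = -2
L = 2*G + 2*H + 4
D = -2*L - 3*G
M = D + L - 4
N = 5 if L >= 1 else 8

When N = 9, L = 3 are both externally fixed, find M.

-4

Under do(N = 9, L = 3), each intervened variable's structural equation is replaced by its fixed value.
D = -2*L - 3*G  [with L=3, G=-1]  = -3
M = D + L - 4  [with D=-3, L=3]  = -4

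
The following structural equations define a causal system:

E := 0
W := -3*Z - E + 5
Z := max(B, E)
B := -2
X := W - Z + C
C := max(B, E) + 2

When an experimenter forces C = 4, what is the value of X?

The intervention breaks the incoming arrows to C: C := max(B, E) + 2 no longer applies, and C = 4.
Z = max(B, E)  [with B=-2, E=0]  = 0
W = -3*Z - E + 5  [with Z=0, E=0]  = 5
X = W - Z + C  [with W=5, Z=0, C=4]  = 9

9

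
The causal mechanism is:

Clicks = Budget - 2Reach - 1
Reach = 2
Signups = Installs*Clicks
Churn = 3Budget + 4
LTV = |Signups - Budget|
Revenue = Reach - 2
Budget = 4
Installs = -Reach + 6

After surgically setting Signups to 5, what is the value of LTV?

do(Signups=5) replaces the equation Signups = Installs*Clicks with the constant Signups = 5.
LTV = |Signups - Budget|  [with Signups=5, Budget=4]  = 1

1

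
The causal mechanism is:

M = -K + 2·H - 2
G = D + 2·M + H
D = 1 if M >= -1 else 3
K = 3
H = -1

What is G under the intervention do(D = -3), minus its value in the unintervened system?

-6

Intervening sets D = -3 and removes its equation (D = 1 if M >= -1 else 3).
M = -K + 2·H - 2  [with K=3, H=-1]  = -7
G = D + 2·M + H  [with D=-3, M=-7, H=-1]  = -18
Without intervention: M = -K + 2·H - 2  [with K=3, H=-1]  = -7; D = 1 if M >= -1 else 3  [with M=-7]  = 3; G = D + 2·M + H  [with D=3, M=-7, H=-1]  = -12.
Change = -18 − (-12) = -6.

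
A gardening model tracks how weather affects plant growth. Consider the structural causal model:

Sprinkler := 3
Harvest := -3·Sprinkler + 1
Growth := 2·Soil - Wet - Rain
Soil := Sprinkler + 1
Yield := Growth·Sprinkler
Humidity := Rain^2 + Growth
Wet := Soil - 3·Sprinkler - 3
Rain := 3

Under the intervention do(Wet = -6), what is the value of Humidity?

Under do(Wet=-6), the mechanism Wet := Soil - 3·Sprinkler - 3 is discarded; Wet is fixed at -6.
Soil = Sprinkler + 1  [with Sprinkler=3]  = 4
Growth = 2·Soil - Wet - Rain  [with Soil=4, Wet=-6, Rain=3]  = 11
Humidity = Rain^2 + Growth  [with Rain=3, Growth=11]  = 20

20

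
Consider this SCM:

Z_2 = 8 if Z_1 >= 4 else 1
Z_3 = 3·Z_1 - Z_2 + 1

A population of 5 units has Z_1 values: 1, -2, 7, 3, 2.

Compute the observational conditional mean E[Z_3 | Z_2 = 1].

3

E[Z_3|Z_2=1] averages over only the 4 units with Z_2=1 (Z_1 = 1, -2, 3, 2): Z_3 = 3, -6, 9, 6, mean 3.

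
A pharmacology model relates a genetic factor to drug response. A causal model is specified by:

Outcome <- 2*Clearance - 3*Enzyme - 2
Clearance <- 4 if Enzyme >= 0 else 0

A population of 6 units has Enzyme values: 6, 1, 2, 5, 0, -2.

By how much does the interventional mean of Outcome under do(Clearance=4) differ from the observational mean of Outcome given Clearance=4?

Under do(Clearance=4), Clearance's equation is replaced by Clearance=4 for every unit. Per-unit Outcome: -12, 3, 0, -9, 6, 12. Mean = 0.
E[Outcome|Clearance=4] averages over only the 5 units with Clearance=4 (Enzyme = 6, 1, 2, 5, 0): Outcome = -12, 3, 0, -9, 6, mean -2.4.
Difference = 0 − (-2.4) = 2.4.

2.4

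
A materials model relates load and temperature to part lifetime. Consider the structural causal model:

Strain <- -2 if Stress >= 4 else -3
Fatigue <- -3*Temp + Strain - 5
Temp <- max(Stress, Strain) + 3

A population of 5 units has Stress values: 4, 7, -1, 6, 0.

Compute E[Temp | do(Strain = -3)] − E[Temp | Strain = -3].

3.7

The intervention sets Strain=-3 in all 5 units regardless of Stress. Recomputing Temp per unit gives 7, 10, 2, 9, 3; average 6.2.
E[Temp|Strain=-3] averages over only the 2 units with Strain=-3 (Stress = -1, 0): Temp = 2, 3, mean 2.5.
Difference = 6.2 − 2.5 = 3.7.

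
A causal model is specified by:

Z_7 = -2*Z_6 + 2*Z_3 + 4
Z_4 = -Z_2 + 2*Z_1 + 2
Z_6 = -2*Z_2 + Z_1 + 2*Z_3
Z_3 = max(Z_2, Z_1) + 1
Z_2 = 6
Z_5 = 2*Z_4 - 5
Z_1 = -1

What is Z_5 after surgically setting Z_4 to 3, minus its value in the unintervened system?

18

Intervening sets Z_4 = 3 and removes its equation (Z_4 = -Z_2 + 2*Z_1 + 2).
Z_5 = 2*Z_4 - 5  [with Z_4=3]  = 1
Without intervention: Z_4 = -Z_2 + 2*Z_1 + 2  [with Z_2=6, Z_1=-1]  = -6; Z_5 = 2*Z_4 - 5  [with Z_4=-6]  = -17.
Change = 1 − (-17) = 18.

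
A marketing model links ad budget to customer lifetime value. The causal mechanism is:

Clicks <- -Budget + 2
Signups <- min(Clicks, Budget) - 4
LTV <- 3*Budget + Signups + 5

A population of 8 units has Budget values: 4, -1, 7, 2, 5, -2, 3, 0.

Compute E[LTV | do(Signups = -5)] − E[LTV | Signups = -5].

The intervention sets Signups=-5 in all 8 units regardless of Budget. Recomputing LTV per unit gives 12, -3, 21, 6, 15, -6, 9, 0; average 6.75.
Conditioning on Signups=-5 selects the 2 unit(s) with Budget ∈ {-1, 3}. Their LTV values: -3, 9. Mean = 3.
Difference = 6.75 − 3 = 3.75.

3.75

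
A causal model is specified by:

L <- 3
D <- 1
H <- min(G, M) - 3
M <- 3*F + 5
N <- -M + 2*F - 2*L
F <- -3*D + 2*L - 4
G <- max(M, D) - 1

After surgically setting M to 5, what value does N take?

The intervention breaks the incoming arrows to M: M <- 3*F + 5 no longer applies, and M = 5.
F = -3*D + 2*L - 4  [with D=1, L=3]  = -1
N = -M + 2*F - 2*L  [with M=5, F=-1, L=3]  = -13

-13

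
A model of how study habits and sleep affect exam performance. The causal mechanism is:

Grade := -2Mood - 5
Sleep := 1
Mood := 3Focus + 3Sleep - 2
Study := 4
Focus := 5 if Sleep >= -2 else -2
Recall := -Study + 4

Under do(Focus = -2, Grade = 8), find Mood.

Setting Focus = -2, Grade = 8 by intervention discards those variables' equations.
Mood = 3Focus + 3Sleep - 2  [with Focus=-2, Sleep=1]  = -5

-5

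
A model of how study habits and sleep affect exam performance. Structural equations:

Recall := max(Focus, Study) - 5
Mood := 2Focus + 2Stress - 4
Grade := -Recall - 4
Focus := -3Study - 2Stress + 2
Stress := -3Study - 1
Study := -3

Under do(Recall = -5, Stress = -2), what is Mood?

22

Setting Recall = -5, Stress = -2 by intervention discards those variables' equations.
Focus = -3Study - 2Stress + 2  [with Study=-3, Stress=-2]  = 15
Mood = 2Focus + 2Stress - 4  [with Focus=15, Stress=-2]  = 22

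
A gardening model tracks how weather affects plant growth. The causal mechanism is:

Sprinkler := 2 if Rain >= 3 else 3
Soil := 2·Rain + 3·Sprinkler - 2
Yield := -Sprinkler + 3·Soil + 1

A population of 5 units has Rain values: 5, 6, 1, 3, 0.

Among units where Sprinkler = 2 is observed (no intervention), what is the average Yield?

39

Conditioning on Sprinkler=2 selects the 3 unit(s) with Rain ∈ {5, 6, 3}. Their Yield values: 41, 47, 29. Mean = 39.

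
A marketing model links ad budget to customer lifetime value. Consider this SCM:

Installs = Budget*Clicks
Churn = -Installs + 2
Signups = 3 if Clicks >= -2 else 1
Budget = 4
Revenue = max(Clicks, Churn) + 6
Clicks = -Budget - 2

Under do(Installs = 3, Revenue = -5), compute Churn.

-1

The joint intervention fixes Installs = 3, Revenue = -5, removing each variable's own equation.
Churn = -Installs + 2  [with Installs=3]  = -1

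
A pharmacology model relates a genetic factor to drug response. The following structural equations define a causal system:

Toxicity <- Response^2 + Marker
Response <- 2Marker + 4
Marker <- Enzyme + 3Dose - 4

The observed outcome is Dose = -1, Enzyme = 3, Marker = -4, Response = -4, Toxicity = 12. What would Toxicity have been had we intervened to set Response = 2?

0

Intervening sets Response = 2 and removes its equation (Response <- 2Marker + 4).
Marker = Enzyme + 3Dose - 4  [with Enzyme=3, Dose=-1]  = -4
Toxicity = Response^2 + Marker  [with Response=2, Marker=-4]  = 0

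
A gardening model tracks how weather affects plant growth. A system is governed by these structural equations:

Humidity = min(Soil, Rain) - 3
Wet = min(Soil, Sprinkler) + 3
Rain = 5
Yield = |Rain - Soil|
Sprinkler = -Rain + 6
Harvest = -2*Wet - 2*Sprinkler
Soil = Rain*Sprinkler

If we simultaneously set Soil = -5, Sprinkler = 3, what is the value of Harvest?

-2

The joint intervention fixes Soil = -5, Sprinkler = 3, removing each variable's own equation.
Wet = min(Soil, Sprinkler) + 3  [with Soil=-5, Sprinkler=3]  = -2
Harvest = -2*Wet - 2*Sprinkler  [with Wet=-2, Sprinkler=3]  = -2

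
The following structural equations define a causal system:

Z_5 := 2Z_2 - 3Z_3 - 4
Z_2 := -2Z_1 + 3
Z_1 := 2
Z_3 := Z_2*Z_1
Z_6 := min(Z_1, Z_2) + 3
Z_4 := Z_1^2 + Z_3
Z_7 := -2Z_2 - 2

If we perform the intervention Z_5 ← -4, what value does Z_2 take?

Under do(Z_5=-4), the mechanism Z_5 := 2Z_2 - 3Z_3 - 4 is discarded; Z_5 is fixed at -4.
No directed path runs from Z_5 to Z_2, so Z_2 keeps its natural value.
Z_2 = -2Z_1 + 3  [with Z_1=2]  = -1

-1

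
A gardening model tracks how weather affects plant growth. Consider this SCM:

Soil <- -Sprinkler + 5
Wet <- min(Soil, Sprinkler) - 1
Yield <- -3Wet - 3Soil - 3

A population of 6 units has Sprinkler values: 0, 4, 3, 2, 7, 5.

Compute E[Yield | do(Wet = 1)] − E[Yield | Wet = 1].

Under do(Wet=1), Wet's equation is replaced by Wet=1 for every unit. Per-unit Yield: -21, -9, -12, -15, 0, -6. Mean = -10.5.
Observing Wet=1 restricts to units where Wet's equation naturally yields 1: Sprinkler ∈ {3, 2}. In that subpopulation Yield = -12, -15, mean -13.5.
Difference = -10.5 − (-13.5) = 3.

3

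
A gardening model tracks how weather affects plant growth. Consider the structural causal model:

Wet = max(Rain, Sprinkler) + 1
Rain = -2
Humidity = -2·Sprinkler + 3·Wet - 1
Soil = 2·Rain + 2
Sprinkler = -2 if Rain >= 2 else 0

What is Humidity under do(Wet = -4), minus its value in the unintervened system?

-15

Intervening sets Wet = -4 and removes its equation (Wet = max(Rain, Sprinkler) + 1).
Sprinkler = -2 if Rain >= 2 else 0  [with Rain=-2]  = 0
Humidity = -2·Sprinkler + 3·Wet - 1  [with Sprinkler=0, Wet=-4]  = -13
Without intervention: Sprinkler = -2 if Rain >= 2 else 0  [with Rain=-2]  = 0; Wet = max(Rain, Sprinkler) + 1  [with Rain=-2, Sprinkler=0]  = 1; Humidity = -2·Sprinkler + 3·Wet - 1  [with Sprinkler=0, Wet=1]  = 2.
Change = -13 − 2 = -15.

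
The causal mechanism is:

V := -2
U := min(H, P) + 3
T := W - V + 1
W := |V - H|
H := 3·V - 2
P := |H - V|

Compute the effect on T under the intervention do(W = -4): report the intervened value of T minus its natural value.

do(W=-4) replaces the equation W := |V - H| with the constant W = -4.
T = W - V + 1  [with W=-4, V=-2]  = -1
Without intervention: H = 3·V - 2  [with V=-2]  = -8; W = |V - H|  [with V=-2, H=-8]  = 6; T = W - V + 1  [with W=6, V=-2]  = 9.
Change = -1 − 9 = -10.

-10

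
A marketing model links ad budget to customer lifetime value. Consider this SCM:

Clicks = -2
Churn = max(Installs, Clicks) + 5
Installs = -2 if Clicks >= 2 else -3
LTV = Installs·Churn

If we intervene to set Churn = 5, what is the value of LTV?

-15

The intervention breaks the incoming arrows to Churn: Churn = max(Installs, Clicks) + 5 no longer applies, and Churn = 5.
Installs = -2 if Clicks >= 2 else -3  [with Clicks=-2]  = -3
LTV = Installs·Churn  [with Installs=-3, Churn=5]  = -15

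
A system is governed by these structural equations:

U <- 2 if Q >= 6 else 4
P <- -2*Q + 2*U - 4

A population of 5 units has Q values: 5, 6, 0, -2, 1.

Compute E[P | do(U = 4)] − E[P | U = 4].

-2

do(U=4) breaks U's dependence on Q. With U=4 fixed, P across the units is -6, -8, 4, 8, 2, mean 0.
Conditioning on U=4 selects the 4 unit(s) with Q ∈ {5, 0, -2, 1}. Their P values: -6, 4, 8, 2. Mean = 2.
Difference = 0 − 2 = -2.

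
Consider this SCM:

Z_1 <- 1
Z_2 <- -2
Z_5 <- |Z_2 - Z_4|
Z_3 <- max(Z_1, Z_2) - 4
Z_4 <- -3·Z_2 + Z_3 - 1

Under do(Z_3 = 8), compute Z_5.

do(Z_3=8) replaces the equation Z_3 <- max(Z_1, Z_2) - 4 with the constant Z_3 = 8.
Z_4 = -3·Z_2 + Z_3 - 1  [with Z_2=-2, Z_3=8]  = 13
Z_5 = |Z_2 - Z_4|  [with Z_2=-2, Z_4=13]  = 15

15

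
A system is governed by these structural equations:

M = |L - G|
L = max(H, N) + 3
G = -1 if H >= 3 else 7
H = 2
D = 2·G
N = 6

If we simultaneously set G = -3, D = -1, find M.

12

The joint intervention fixes G = -3, D = -1, removing each variable's own equation.
L = max(H, N) + 3  [with H=2, N=6]  = 9
M = |L - G|  [with L=9, G=-3]  = 12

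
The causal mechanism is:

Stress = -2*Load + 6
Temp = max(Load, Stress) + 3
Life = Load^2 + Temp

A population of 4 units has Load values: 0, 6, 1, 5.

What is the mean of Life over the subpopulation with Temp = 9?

27

Conditioning on Temp=9 selects the 2 unit(s) with Load ∈ {0, 6}. Their Life values: 9, 45. Mean = 27.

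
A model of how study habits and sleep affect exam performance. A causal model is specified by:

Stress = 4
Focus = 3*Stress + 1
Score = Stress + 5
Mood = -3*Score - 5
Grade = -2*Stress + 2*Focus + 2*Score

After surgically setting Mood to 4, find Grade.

Intervening sets Mood = 4 and removes its equation (Mood = -3*Score - 5).
No directed path runs from Mood to Grade, so Grade keeps its natural value.
Focus = 3*Stress + 1  [with Stress=4]  = 13
Score = Stress + 5  [with Stress=4]  = 9
Grade = -2*Stress + 2*Focus + 2*Score  [with Stress=4, Focus=13, Score=9]  = 36

36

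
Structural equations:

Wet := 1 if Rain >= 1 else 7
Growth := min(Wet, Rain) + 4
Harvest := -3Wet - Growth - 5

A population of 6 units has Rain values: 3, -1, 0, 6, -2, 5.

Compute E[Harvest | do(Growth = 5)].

The intervention sets Growth=5 in all 6 units regardless of Rain. Recomputing Harvest per unit gives -13, -31, -31, -13, -31, -13; average -22.

-22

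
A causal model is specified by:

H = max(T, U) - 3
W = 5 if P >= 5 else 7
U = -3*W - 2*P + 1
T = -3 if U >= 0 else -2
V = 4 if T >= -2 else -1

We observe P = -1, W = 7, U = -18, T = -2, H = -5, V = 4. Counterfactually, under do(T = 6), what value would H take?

Intervening sets T = 6 and removes its equation (T = -3 if U >= 0 else -2).
W = 5 if P >= 5 else 7  [with P=-1]  = 7
U = -3*W - 2*P + 1  [with W=7, P=-1]  = -18
H = max(T, U) - 3  [with T=6, U=-18]  = 3

3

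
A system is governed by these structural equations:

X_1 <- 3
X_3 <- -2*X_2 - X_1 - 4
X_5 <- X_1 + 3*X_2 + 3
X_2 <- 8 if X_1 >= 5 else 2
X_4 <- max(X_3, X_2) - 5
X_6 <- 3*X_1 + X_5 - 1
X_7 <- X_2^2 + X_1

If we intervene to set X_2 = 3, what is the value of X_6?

Under do(X_2=3), the mechanism X_2 <- 8 if X_1 >= 5 else 2 is discarded; X_2 is fixed at 3.
X_5 = X_1 + 3*X_2 + 3  [with X_1=3, X_2=3]  = 15
X_6 = 3*X_1 + X_5 - 1  [with X_1=3, X_5=15]  = 23

23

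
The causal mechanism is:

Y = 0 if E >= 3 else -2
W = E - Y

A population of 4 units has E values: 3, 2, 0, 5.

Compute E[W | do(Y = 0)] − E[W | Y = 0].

The intervention sets Y=0 in all 4 units regardless of E. Recomputing W per unit gives 3, 2, 0, 5; average 2.5.
E[W|Y=0] averages over only the 2 units with Y=0 (E = 3, 5): W = 3, 5, mean 4.
Difference = 2.5 − 4 = -1.5.

-1.5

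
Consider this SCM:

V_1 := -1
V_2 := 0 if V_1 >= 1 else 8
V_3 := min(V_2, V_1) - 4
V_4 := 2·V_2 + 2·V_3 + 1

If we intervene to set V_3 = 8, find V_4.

33

The intervention breaks the incoming arrows to V_3: V_3 := min(V_2, V_1) - 4 no longer applies, and V_3 = 8.
V_2 = 0 if V_1 >= 1 else 8  [with V_1=-1]  = 8
V_4 = 2·V_2 + 2·V_3 + 1  [with V_2=8, V_3=8]  = 33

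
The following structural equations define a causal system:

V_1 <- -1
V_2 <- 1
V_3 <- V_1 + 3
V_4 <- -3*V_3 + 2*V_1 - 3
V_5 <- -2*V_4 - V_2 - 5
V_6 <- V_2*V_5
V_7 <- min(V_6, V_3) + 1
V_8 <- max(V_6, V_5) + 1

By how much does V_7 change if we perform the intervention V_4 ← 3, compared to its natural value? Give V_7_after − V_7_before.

The intervention breaks the incoming arrows to V_4: V_4 <- -3*V_3 + 2*V_1 - 3 no longer applies, and V_4 = 3.
V_3 = V_1 + 3  [with V_1=-1]  = 2
V_5 = -2*V_4 - V_2 - 5  [with V_4=3, V_2=1]  = -12
V_6 = V_2*V_5  [with V_2=1, V_5=-12]  = -12
V_7 = min(V_6, V_3) + 1  [with V_6=-12, V_3=2]  = -11
Without intervention: V_3 = V_1 + 3  [with V_1=-1]  = 2; V_4 = -3*V_3 + 2*V_1 - 3  [with V_3=2, V_1=-1]  = -11; V_5 = -2*V_4 - V_2 - 5  [with V_4=-11, V_2=1]  = 16; V_6 = V_2*V_5  [with V_2=1, V_5=16]  = 16; V_7 = min(V_6, V_3) + 1  [with V_6=16, V_3=2]  = 3.
Change = -11 − 3 = -14.

-14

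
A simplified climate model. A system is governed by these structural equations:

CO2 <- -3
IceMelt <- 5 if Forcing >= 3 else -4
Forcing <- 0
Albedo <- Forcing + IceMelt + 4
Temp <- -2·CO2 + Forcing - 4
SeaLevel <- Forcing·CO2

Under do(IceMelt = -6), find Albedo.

Intervening sets IceMelt = -6 and removes its equation (IceMelt <- 5 if Forcing >= 3 else -4).
Albedo = Forcing + IceMelt + 4  [with Forcing=0, IceMelt=-6]  = -2

-2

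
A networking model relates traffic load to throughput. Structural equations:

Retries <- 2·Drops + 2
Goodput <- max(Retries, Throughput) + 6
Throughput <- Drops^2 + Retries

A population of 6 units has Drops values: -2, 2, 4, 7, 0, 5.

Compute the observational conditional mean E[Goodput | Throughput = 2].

8

Conditioning on Throughput=2 selects the 2 unit(s) with Drops ∈ {-2, 0}. Their Goodput values: 8, 8. Mean = 8.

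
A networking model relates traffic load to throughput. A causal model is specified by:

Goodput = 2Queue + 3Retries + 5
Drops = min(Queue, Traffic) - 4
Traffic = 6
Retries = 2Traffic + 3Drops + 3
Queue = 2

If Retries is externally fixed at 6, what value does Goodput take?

27

Intervening sets Retries = 6 and removes its equation (Retries = 2Traffic + 3Drops + 3).
Goodput = 2Queue + 3Retries + 5  [with Queue=2, Retries=6]  = 27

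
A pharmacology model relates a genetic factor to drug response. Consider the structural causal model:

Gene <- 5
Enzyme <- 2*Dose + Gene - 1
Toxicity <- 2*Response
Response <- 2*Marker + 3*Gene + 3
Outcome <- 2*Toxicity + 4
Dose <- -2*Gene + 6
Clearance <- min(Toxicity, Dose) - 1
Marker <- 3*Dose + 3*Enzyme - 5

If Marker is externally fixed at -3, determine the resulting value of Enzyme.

Under do(Marker=-3), the mechanism Marker <- 3*Dose + 3*Enzyme - 5 is discarded; Marker is fixed at -3.
Since Enzyme is not a descendant of the intervened variable, it is unaffected.
Dose = -2*Gene + 6  [with Gene=5]  = -4
Enzyme = 2*Dose + Gene - 1  [with Dose=-4, Gene=5]  = -4

-4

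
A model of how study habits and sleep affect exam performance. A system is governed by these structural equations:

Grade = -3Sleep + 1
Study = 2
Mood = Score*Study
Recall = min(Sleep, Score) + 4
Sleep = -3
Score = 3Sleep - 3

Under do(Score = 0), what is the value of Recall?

do(Score=0) replaces the equation Score = 3Sleep - 3 with the constant Score = 0.
Recall = min(Sleep, Score) + 4  [with Sleep=-3, Score=0]  = 1

1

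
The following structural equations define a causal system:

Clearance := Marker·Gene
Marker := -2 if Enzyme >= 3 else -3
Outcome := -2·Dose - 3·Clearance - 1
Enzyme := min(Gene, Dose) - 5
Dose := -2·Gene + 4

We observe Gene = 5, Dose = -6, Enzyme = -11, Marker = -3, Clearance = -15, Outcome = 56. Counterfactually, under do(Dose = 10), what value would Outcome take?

24

Under do(Dose=10), the mechanism Dose := -2·Gene + 4 is discarded; Dose is fixed at 10.
Enzyme = min(Gene, Dose) - 5  [with Gene=5, Dose=10]  = 0
Marker = -2 if Enzyme >= 3 else -3  [with Enzyme=0]  = -3
Clearance = Marker·Gene  [with Marker=-3, Gene=5]  = -15
Outcome = -2·Dose - 3·Clearance - 1  [with Dose=10, Clearance=-15]  = 24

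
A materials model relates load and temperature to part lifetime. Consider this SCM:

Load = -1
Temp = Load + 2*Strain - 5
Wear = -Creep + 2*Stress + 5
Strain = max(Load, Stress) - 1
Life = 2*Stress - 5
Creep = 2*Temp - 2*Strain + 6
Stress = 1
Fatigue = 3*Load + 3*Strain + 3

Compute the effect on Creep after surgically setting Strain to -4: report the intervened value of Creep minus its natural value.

-8

do(Strain=-4) replaces the equation Strain = max(Load, Stress) - 1 with the constant Strain = -4.
Temp = Load + 2*Strain - 5  [with Load=-1, Strain=-4]  = -14
Creep = 2*Temp - 2*Strain + 6  [with Temp=-14, Strain=-4]  = -14
Without intervention: Strain = max(Load, Stress) - 1  [with Load=-1, Stress=1]  = 0; Temp = Load + 2*Strain - 5  [with Load=-1, Strain=0]  = -6; Creep = 2*Temp - 2*Strain + 6  [with Temp=-6, Strain=0]  = -6.
Change = -14 − (-6) = -8.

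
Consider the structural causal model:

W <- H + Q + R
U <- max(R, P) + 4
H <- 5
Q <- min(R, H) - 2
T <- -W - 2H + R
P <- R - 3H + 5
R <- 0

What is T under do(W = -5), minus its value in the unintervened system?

The intervention breaks the incoming arrows to W: W <- H + Q + R no longer applies, and W = -5.
T = -W - 2H + R  [with W=-5, H=5, R=0]  = -5
Without intervention: Q = min(R, H) - 2  [with R=0, H=5]  = -2; W = H + Q + R  [with H=5, Q=-2, R=0]  = 3; T = -W - 2H + R  [with W=3, H=5, R=0]  = -13.
Change = -5 − (-13) = 8.

8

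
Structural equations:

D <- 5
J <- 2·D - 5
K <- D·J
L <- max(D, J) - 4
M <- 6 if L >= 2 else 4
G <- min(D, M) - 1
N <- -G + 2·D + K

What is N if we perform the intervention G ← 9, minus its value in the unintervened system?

-6

Intervening sets G = 9 and removes its equation (G <- min(D, M) - 1).
J = 2·D - 5  [with D=5]  = 5
K = D·J  [with D=5, J=5]  = 25
N = -G + 2·D + K  [with G=9, D=5, K=25]  = 26
Without intervention: J = 2·D - 5  [with D=5]  = 5; K = D·J  [with D=5, J=5]  = 25; L = max(D, J) - 4  [with D=5, J=5]  = 1; M = 6 if L >= 2 else 4  [with L=1]  = 4; G = min(D, M) - 1  [with D=5, M=4]  = 3; N = -G + 2·D + K  [with G=3, D=5, K=25]  = 32.
Change = 26 − 32 = -6.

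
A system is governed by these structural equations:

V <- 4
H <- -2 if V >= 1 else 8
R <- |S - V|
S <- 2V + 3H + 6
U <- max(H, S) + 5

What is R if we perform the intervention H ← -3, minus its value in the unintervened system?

Under do(H=-3), the mechanism H <- -2 if V >= 1 else 8 is discarded; H is fixed at -3.
S = 2V + 3H + 6  [with V=4, H=-3]  = 5
R = |S - V|  [with S=5, V=4]  = 1
Without intervention: H = -2 if V >= 1 else 8  [with V=4]  = -2; S = 2V + 3H + 6  [with V=4, H=-2]  = 8; R = |S - V|  [with S=8, V=4]  = 4.
Change = 1 − 4 = -3.

-3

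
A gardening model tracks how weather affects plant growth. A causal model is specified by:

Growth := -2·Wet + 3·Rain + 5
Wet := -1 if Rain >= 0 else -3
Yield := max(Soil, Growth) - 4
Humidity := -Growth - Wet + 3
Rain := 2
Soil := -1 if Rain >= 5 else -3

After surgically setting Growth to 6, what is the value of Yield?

Under do(Growth=6), the mechanism Growth := -2·Wet + 3·Rain + 5 is discarded; Growth is fixed at 6.
Soil = -1 if Rain >= 5 else -3  [with Rain=2]  = -3
Yield = max(Soil, Growth) - 4  [with Soil=-3, Growth=6]  = 2

2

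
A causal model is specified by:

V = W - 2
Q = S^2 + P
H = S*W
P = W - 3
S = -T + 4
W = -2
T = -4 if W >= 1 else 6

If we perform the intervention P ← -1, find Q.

The intervention breaks the incoming arrows to P: P = W - 3 no longer applies, and P = -1.
T = -4 if W >= 1 else 6  [with W=-2]  = 6
S = -T + 4  [with T=6]  = -2
Q = S^2 + P  [with S=-2, P=-1]  = 3

3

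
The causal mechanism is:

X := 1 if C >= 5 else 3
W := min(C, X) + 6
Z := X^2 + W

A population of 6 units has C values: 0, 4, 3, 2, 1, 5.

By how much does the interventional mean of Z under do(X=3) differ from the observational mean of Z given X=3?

do(X=3) breaks X's dependence on C. With X=3 fixed, Z across the units is 15, 18, 18, 17, 16, 18, mean 17.
E[Z|X=3] averages over only the 5 units with X=3 (C = 0, 4, 3, 2, 1): Z = 15, 18, 18, 17, 16, mean 16.8.
Difference = 17 − 16.8 = 0.2.

0.2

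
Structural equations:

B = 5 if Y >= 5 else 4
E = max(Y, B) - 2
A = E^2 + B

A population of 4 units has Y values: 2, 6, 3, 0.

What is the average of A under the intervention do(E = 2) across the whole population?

8.25

The intervention sets E=2 in all 4 units regardless of Y. Recomputing A per unit gives 8, 9, 8, 8; average 8.25.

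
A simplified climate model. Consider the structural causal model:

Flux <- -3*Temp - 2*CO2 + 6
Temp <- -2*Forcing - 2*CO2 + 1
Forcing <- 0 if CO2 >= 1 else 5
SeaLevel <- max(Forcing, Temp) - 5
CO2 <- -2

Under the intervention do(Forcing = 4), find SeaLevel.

-1

Under do(Forcing=4), the mechanism Forcing <- 0 if CO2 >= 1 else 5 is discarded; Forcing is fixed at 4.
Temp = -2*Forcing - 2*CO2 + 1  [with Forcing=4, CO2=-2]  = -3
SeaLevel = max(Forcing, Temp) - 5  [with Forcing=4, Temp=-3]  = -1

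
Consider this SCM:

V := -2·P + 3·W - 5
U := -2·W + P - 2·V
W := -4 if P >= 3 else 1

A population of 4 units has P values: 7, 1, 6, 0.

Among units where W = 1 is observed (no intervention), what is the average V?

-3

Conditioning on W=1 selects the 2 unit(s) with P ∈ {1, 0}. Their V values: -4, -2. Mean = -3.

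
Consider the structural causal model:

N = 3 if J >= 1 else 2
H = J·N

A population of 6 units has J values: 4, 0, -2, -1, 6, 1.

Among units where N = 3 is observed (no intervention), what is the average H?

E[H|N=3] averages over only the 3 units with N=3 (J = 4, 6, 1): H = 12, 18, 3, mean 11.

11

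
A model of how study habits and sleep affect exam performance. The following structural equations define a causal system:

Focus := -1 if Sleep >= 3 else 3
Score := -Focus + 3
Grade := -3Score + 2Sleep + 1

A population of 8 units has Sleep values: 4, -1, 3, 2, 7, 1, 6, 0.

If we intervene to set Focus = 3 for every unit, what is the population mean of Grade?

6.5

do(Focus=3) breaks Focus's dependence on Sleep. With Focus=3 fixed, Grade across the units is 9, -1, 7, 5, 15, 3, 13, 1, mean 6.5.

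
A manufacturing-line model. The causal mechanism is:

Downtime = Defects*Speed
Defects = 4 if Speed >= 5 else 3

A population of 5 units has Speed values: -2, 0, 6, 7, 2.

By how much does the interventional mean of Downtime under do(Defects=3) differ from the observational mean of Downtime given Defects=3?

do(Defects=3) breaks Defects's dependence on Speed. With Defects=3 fixed, Downtime across the units is -6, 0, 18, 21, 6, mean 7.8.
E[Downtime|Defects=3] averages over only the 3 units with Defects=3 (Speed = -2, 0, 2): Downtime = -6, 0, 6, mean 0.
Difference = 7.8 − 0 = 7.8.

7.8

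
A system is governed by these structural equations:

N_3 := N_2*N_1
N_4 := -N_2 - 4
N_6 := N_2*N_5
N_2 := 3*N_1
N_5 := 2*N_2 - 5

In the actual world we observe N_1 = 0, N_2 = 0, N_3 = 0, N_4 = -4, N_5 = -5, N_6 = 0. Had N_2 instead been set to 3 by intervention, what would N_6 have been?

3

Under do(N_2=3), the mechanism N_2 := 3*N_1 is discarded; N_2 is fixed at 3.
N_5 = 2*N_2 - 5  [with N_2=3]  = 1
N_6 = N_2*N_5  [with N_2=3, N_5=1]  = 3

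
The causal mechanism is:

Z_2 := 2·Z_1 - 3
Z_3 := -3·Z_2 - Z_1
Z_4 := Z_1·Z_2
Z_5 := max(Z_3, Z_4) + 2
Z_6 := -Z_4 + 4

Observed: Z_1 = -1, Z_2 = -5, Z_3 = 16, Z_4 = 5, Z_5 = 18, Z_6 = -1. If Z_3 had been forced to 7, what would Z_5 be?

do(Z_3=7) replaces the equation Z_3 := -3·Z_2 - Z_1 with the constant Z_3 = 7.
Z_2 = 2·Z_1 - 3  [with Z_1=-1]  = -5
Z_4 = Z_1·Z_2  [with Z_1=-1, Z_2=-5]  = 5
Z_5 = max(Z_3, Z_4) + 2  [with Z_3=7, Z_4=5]  = 9

9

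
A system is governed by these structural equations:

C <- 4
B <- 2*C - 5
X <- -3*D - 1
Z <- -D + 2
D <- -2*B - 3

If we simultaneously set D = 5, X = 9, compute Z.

-3

The joint intervention fixes D = 5, X = 9, removing each variable's own equation.
Z = -D + 2  [with D=5]  = -3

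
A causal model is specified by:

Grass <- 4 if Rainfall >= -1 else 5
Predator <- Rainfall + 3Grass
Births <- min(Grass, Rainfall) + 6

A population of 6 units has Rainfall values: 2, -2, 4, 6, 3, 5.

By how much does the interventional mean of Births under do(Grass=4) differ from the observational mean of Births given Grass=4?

Under do(Grass=4), Grass's equation is replaced by Grass=4 for every unit. Per-unit Births: 8, 4, 10, 10, 9, 10. Mean = 8.5.
E[Births|Grass=4] averages over only the 5 units with Grass=4 (Rainfall = 2, 4, 6, 3, 5): Births = 8, 10, 10, 9, 10, mean 9.4.
Difference = 8.5 − 9.4 = -0.9.

-0.9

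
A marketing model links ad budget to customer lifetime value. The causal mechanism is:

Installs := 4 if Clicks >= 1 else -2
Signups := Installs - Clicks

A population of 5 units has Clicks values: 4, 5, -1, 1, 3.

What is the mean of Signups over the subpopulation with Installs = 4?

Conditioning on Installs=4 selects the 4 unit(s) with Clicks ∈ {4, 5, 1, 3}. Their Signups values: 0, -1, 3, 1. Mean = 0.75.

0.75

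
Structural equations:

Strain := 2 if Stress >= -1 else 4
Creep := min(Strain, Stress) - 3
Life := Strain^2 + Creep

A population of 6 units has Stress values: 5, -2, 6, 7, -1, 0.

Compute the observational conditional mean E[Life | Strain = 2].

2

Observing Strain=2 restricts to units where Strain's equation naturally yields 2: Stress ∈ {5, 6, 7, -1, 0}. In that subpopulation Life = 3, 3, 3, 0, 1, mean 2.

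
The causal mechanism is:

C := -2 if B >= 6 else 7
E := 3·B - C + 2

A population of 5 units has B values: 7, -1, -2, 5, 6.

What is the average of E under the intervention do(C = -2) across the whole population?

13

Under do(C=-2), C's equation is replaced by C=-2 for every unit. Per-unit E: 25, 1, -2, 19, 22. Mean = 13.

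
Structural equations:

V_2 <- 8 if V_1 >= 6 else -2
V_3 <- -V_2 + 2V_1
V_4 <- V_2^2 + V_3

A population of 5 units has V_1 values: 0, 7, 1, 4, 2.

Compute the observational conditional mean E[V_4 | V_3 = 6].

E[V_4|V_3=6] averages over only the 2 units with V_3=6 (V_1 = 7, 2): V_4 = 70, 10, mean 40.

40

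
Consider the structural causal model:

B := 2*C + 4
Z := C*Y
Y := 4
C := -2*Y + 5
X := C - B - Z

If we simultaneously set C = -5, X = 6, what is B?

-6

Under do(C = -5, X = 6), each intervened variable's structural equation is replaced by its fixed value.
B = 2*C + 4  [with C=-5]  = -6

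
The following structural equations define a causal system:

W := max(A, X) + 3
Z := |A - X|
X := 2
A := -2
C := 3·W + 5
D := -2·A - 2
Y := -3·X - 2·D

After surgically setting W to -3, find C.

The intervention breaks the incoming arrows to W: W := max(A, X) + 3 no longer applies, and W = -3.
C = 3·W + 5  [with W=-3]  = -4

-4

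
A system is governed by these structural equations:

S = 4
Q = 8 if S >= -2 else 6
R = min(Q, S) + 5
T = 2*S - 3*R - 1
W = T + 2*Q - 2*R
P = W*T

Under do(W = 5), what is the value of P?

-100

The intervention breaks the incoming arrows to W: W = T + 2*Q - 2*R no longer applies, and W = 5.
Q = 8 if S >= -2 else 6  [with S=4]  = 8
R = min(Q, S) + 5  [with Q=8, S=4]  = 9
T = 2*S - 3*R - 1  [with S=4, R=9]  = -20
P = W*T  [with W=5, T=-20]  = -100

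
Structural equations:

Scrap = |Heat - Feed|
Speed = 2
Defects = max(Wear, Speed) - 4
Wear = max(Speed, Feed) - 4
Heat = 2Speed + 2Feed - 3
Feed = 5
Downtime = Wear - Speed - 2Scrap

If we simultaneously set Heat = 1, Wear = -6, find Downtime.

-16

Under do(Heat = 1, Wear = -6), each intervened variable's structural equation is replaced by its fixed value.
Scrap = |Heat - Feed|  [with Heat=1, Feed=5]  = 4
Downtime = Wear - Speed - 2Scrap  [with Wear=-6, Speed=2, Scrap=4]  = -16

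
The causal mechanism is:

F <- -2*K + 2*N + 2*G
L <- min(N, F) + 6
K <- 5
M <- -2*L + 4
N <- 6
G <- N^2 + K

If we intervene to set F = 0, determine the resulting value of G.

41

Under do(F=0), the mechanism F <- -2*K + 2*N + 2*G is discarded; F is fixed at 0.
Since G is not a descendant of the intervened variable, it is unaffected.
G = N^2 + K  [with N=6, K=5]  = 41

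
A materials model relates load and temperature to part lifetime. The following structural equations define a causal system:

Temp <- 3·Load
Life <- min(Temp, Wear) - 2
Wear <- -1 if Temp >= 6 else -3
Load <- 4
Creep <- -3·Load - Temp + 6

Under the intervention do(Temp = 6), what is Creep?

-12

The intervention breaks the incoming arrows to Temp: Temp <- 3·Load no longer applies, and Temp = 6.
Creep = -3·Load - Temp + 6  [with Load=4, Temp=6]  = -12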